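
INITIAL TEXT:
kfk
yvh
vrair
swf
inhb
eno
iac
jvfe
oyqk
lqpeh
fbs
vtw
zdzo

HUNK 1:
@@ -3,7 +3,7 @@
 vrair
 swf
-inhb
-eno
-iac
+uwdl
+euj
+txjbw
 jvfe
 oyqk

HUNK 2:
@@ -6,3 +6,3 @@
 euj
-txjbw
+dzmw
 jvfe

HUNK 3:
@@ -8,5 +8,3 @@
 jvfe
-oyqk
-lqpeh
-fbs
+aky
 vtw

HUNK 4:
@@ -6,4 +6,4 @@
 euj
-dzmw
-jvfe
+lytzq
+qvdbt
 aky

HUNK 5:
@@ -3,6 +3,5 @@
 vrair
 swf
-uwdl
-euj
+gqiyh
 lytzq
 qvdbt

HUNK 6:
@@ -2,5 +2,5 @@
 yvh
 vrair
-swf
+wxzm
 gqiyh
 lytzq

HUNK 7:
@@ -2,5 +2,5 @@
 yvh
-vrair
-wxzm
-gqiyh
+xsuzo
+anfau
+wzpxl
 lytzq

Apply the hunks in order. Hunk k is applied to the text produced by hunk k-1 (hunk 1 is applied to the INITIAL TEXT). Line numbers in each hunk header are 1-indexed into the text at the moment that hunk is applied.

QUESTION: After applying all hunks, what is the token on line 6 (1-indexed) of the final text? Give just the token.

Answer: lytzq

Derivation:
Hunk 1: at line 3 remove [inhb,eno,iac] add [uwdl,euj,txjbw] -> 13 lines: kfk yvh vrair swf uwdl euj txjbw jvfe oyqk lqpeh fbs vtw zdzo
Hunk 2: at line 6 remove [txjbw] add [dzmw] -> 13 lines: kfk yvh vrair swf uwdl euj dzmw jvfe oyqk lqpeh fbs vtw zdzo
Hunk 3: at line 8 remove [oyqk,lqpeh,fbs] add [aky] -> 11 lines: kfk yvh vrair swf uwdl euj dzmw jvfe aky vtw zdzo
Hunk 4: at line 6 remove [dzmw,jvfe] add [lytzq,qvdbt] -> 11 lines: kfk yvh vrair swf uwdl euj lytzq qvdbt aky vtw zdzo
Hunk 5: at line 3 remove [uwdl,euj] add [gqiyh] -> 10 lines: kfk yvh vrair swf gqiyh lytzq qvdbt aky vtw zdzo
Hunk 6: at line 2 remove [swf] add [wxzm] -> 10 lines: kfk yvh vrair wxzm gqiyh lytzq qvdbt aky vtw zdzo
Hunk 7: at line 2 remove [vrair,wxzm,gqiyh] add [xsuzo,anfau,wzpxl] -> 10 lines: kfk yvh xsuzo anfau wzpxl lytzq qvdbt aky vtw zdzo
Final line 6: lytzq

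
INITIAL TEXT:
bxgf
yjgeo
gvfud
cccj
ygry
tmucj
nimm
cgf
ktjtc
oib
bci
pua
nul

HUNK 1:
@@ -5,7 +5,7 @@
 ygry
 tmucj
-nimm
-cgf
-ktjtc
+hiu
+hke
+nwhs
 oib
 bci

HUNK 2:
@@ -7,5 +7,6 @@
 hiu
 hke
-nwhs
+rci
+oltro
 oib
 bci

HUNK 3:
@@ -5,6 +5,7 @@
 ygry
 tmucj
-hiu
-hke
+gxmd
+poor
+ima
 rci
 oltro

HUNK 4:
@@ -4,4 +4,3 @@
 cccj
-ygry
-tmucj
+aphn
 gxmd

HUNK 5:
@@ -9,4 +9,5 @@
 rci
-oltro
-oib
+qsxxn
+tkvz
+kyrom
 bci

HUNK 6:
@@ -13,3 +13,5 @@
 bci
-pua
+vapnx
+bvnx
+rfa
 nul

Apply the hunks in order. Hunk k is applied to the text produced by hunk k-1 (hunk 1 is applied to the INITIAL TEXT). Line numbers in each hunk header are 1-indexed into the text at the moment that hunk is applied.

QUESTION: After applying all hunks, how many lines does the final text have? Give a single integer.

Hunk 1: at line 5 remove [nimm,cgf,ktjtc] add [hiu,hke,nwhs] -> 13 lines: bxgf yjgeo gvfud cccj ygry tmucj hiu hke nwhs oib bci pua nul
Hunk 2: at line 7 remove [nwhs] add [rci,oltro] -> 14 lines: bxgf yjgeo gvfud cccj ygry tmucj hiu hke rci oltro oib bci pua nul
Hunk 3: at line 5 remove [hiu,hke] add [gxmd,poor,ima] -> 15 lines: bxgf yjgeo gvfud cccj ygry tmucj gxmd poor ima rci oltro oib bci pua nul
Hunk 4: at line 4 remove [ygry,tmucj] add [aphn] -> 14 lines: bxgf yjgeo gvfud cccj aphn gxmd poor ima rci oltro oib bci pua nul
Hunk 5: at line 9 remove [oltro,oib] add [qsxxn,tkvz,kyrom] -> 15 lines: bxgf yjgeo gvfud cccj aphn gxmd poor ima rci qsxxn tkvz kyrom bci pua nul
Hunk 6: at line 13 remove [pua] add [vapnx,bvnx,rfa] -> 17 lines: bxgf yjgeo gvfud cccj aphn gxmd poor ima rci qsxxn tkvz kyrom bci vapnx bvnx rfa nul
Final line count: 17

Answer: 17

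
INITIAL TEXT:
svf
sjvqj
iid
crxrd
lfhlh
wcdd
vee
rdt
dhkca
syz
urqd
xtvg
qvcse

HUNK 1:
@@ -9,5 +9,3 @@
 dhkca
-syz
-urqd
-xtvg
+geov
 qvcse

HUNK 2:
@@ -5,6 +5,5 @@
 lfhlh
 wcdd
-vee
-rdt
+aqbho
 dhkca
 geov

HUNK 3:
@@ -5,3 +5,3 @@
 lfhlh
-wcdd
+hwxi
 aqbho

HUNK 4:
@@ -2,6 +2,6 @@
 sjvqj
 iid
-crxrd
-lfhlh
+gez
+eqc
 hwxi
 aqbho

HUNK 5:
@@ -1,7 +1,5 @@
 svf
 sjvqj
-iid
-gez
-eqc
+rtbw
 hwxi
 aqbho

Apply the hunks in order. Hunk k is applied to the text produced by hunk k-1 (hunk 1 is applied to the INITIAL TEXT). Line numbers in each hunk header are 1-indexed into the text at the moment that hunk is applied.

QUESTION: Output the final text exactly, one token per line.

Answer: svf
sjvqj
rtbw
hwxi
aqbho
dhkca
geov
qvcse

Derivation:
Hunk 1: at line 9 remove [syz,urqd,xtvg] add [geov] -> 11 lines: svf sjvqj iid crxrd lfhlh wcdd vee rdt dhkca geov qvcse
Hunk 2: at line 5 remove [vee,rdt] add [aqbho] -> 10 lines: svf sjvqj iid crxrd lfhlh wcdd aqbho dhkca geov qvcse
Hunk 3: at line 5 remove [wcdd] add [hwxi] -> 10 lines: svf sjvqj iid crxrd lfhlh hwxi aqbho dhkca geov qvcse
Hunk 4: at line 2 remove [crxrd,lfhlh] add [gez,eqc] -> 10 lines: svf sjvqj iid gez eqc hwxi aqbho dhkca geov qvcse
Hunk 5: at line 1 remove [iid,gez,eqc] add [rtbw] -> 8 lines: svf sjvqj rtbw hwxi aqbho dhkca geov qvcse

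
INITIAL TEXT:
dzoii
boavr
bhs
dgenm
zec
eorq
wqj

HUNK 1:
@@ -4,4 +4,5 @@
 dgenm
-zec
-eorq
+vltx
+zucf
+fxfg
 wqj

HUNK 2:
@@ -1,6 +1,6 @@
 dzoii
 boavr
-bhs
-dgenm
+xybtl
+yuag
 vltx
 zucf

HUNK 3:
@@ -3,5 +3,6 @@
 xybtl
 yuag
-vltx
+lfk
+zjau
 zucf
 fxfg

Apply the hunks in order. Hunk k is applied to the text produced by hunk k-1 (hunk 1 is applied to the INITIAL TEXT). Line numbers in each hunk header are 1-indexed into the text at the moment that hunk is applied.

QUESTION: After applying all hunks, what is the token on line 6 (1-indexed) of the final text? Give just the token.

Hunk 1: at line 4 remove [zec,eorq] add [vltx,zucf,fxfg] -> 8 lines: dzoii boavr bhs dgenm vltx zucf fxfg wqj
Hunk 2: at line 1 remove [bhs,dgenm] add [xybtl,yuag] -> 8 lines: dzoii boavr xybtl yuag vltx zucf fxfg wqj
Hunk 3: at line 3 remove [vltx] add [lfk,zjau] -> 9 lines: dzoii boavr xybtl yuag lfk zjau zucf fxfg wqj
Final line 6: zjau

Answer: zjau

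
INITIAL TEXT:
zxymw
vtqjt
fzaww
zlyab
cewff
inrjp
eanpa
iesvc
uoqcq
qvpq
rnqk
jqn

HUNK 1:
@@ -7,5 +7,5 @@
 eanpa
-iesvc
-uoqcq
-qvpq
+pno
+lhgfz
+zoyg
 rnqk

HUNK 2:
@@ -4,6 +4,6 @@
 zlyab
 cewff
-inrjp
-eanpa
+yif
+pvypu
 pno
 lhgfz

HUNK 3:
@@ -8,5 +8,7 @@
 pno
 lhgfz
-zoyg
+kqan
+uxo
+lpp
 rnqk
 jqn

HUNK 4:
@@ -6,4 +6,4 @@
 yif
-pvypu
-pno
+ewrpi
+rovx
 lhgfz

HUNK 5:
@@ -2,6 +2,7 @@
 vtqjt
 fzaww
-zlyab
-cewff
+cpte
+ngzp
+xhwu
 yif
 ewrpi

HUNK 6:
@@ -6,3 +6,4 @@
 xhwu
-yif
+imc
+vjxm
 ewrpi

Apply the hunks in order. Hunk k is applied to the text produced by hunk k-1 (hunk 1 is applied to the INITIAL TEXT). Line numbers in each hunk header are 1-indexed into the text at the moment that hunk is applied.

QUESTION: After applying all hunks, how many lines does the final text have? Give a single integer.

Answer: 16

Derivation:
Hunk 1: at line 7 remove [iesvc,uoqcq,qvpq] add [pno,lhgfz,zoyg] -> 12 lines: zxymw vtqjt fzaww zlyab cewff inrjp eanpa pno lhgfz zoyg rnqk jqn
Hunk 2: at line 4 remove [inrjp,eanpa] add [yif,pvypu] -> 12 lines: zxymw vtqjt fzaww zlyab cewff yif pvypu pno lhgfz zoyg rnqk jqn
Hunk 3: at line 8 remove [zoyg] add [kqan,uxo,lpp] -> 14 lines: zxymw vtqjt fzaww zlyab cewff yif pvypu pno lhgfz kqan uxo lpp rnqk jqn
Hunk 4: at line 6 remove [pvypu,pno] add [ewrpi,rovx] -> 14 lines: zxymw vtqjt fzaww zlyab cewff yif ewrpi rovx lhgfz kqan uxo lpp rnqk jqn
Hunk 5: at line 2 remove [zlyab,cewff] add [cpte,ngzp,xhwu] -> 15 lines: zxymw vtqjt fzaww cpte ngzp xhwu yif ewrpi rovx lhgfz kqan uxo lpp rnqk jqn
Hunk 6: at line 6 remove [yif] add [imc,vjxm] -> 16 lines: zxymw vtqjt fzaww cpte ngzp xhwu imc vjxm ewrpi rovx lhgfz kqan uxo lpp rnqk jqn
Final line count: 16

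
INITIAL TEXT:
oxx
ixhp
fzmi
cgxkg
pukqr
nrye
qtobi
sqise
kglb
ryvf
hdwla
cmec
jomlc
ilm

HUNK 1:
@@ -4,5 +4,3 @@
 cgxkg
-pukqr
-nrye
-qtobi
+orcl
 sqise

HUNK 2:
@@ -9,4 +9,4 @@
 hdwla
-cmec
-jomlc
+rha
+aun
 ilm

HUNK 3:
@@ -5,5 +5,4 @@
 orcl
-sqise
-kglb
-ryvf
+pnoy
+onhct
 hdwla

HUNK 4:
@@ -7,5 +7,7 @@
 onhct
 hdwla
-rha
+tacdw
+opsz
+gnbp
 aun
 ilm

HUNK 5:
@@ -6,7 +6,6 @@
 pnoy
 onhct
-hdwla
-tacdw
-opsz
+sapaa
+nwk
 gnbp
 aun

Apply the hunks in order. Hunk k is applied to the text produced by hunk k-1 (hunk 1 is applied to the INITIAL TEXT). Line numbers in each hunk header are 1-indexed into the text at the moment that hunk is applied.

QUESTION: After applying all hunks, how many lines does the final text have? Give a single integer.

Answer: 12

Derivation:
Hunk 1: at line 4 remove [pukqr,nrye,qtobi] add [orcl] -> 12 lines: oxx ixhp fzmi cgxkg orcl sqise kglb ryvf hdwla cmec jomlc ilm
Hunk 2: at line 9 remove [cmec,jomlc] add [rha,aun] -> 12 lines: oxx ixhp fzmi cgxkg orcl sqise kglb ryvf hdwla rha aun ilm
Hunk 3: at line 5 remove [sqise,kglb,ryvf] add [pnoy,onhct] -> 11 lines: oxx ixhp fzmi cgxkg orcl pnoy onhct hdwla rha aun ilm
Hunk 4: at line 7 remove [rha] add [tacdw,opsz,gnbp] -> 13 lines: oxx ixhp fzmi cgxkg orcl pnoy onhct hdwla tacdw opsz gnbp aun ilm
Hunk 5: at line 6 remove [hdwla,tacdw,opsz] add [sapaa,nwk] -> 12 lines: oxx ixhp fzmi cgxkg orcl pnoy onhct sapaa nwk gnbp aun ilm
Final line count: 12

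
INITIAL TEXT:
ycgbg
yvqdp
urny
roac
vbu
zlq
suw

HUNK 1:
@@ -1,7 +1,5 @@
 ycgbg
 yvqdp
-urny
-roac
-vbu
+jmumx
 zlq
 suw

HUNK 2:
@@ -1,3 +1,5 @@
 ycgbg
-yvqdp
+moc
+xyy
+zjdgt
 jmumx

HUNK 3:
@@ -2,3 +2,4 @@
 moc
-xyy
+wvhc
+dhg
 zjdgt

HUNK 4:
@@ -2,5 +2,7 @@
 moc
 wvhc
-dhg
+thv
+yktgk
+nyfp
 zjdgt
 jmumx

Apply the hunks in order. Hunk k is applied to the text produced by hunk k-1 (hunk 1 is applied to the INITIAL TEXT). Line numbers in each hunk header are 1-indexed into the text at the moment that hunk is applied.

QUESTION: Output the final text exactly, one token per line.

Answer: ycgbg
moc
wvhc
thv
yktgk
nyfp
zjdgt
jmumx
zlq
suw

Derivation:
Hunk 1: at line 1 remove [urny,roac,vbu] add [jmumx] -> 5 lines: ycgbg yvqdp jmumx zlq suw
Hunk 2: at line 1 remove [yvqdp] add [moc,xyy,zjdgt] -> 7 lines: ycgbg moc xyy zjdgt jmumx zlq suw
Hunk 3: at line 2 remove [xyy] add [wvhc,dhg] -> 8 lines: ycgbg moc wvhc dhg zjdgt jmumx zlq suw
Hunk 4: at line 2 remove [dhg] add [thv,yktgk,nyfp] -> 10 lines: ycgbg moc wvhc thv yktgk nyfp zjdgt jmumx zlq suw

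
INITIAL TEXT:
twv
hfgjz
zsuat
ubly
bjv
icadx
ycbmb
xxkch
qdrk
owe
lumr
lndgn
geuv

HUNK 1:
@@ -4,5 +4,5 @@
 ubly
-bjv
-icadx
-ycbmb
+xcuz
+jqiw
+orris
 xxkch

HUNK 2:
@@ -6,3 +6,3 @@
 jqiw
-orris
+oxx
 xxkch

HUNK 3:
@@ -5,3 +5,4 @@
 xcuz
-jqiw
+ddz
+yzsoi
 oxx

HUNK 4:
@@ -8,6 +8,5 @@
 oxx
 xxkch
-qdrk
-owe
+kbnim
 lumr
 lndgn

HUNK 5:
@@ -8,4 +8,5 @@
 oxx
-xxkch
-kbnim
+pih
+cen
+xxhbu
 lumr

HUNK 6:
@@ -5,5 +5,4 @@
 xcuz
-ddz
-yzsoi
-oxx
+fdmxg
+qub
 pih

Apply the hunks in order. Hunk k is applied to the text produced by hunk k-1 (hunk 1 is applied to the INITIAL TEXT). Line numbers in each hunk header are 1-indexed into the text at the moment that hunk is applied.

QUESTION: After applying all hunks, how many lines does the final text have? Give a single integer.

Hunk 1: at line 4 remove [bjv,icadx,ycbmb] add [xcuz,jqiw,orris] -> 13 lines: twv hfgjz zsuat ubly xcuz jqiw orris xxkch qdrk owe lumr lndgn geuv
Hunk 2: at line 6 remove [orris] add [oxx] -> 13 lines: twv hfgjz zsuat ubly xcuz jqiw oxx xxkch qdrk owe lumr lndgn geuv
Hunk 3: at line 5 remove [jqiw] add [ddz,yzsoi] -> 14 lines: twv hfgjz zsuat ubly xcuz ddz yzsoi oxx xxkch qdrk owe lumr lndgn geuv
Hunk 4: at line 8 remove [qdrk,owe] add [kbnim] -> 13 lines: twv hfgjz zsuat ubly xcuz ddz yzsoi oxx xxkch kbnim lumr lndgn geuv
Hunk 5: at line 8 remove [xxkch,kbnim] add [pih,cen,xxhbu] -> 14 lines: twv hfgjz zsuat ubly xcuz ddz yzsoi oxx pih cen xxhbu lumr lndgn geuv
Hunk 6: at line 5 remove [ddz,yzsoi,oxx] add [fdmxg,qub] -> 13 lines: twv hfgjz zsuat ubly xcuz fdmxg qub pih cen xxhbu lumr lndgn geuv
Final line count: 13

Answer: 13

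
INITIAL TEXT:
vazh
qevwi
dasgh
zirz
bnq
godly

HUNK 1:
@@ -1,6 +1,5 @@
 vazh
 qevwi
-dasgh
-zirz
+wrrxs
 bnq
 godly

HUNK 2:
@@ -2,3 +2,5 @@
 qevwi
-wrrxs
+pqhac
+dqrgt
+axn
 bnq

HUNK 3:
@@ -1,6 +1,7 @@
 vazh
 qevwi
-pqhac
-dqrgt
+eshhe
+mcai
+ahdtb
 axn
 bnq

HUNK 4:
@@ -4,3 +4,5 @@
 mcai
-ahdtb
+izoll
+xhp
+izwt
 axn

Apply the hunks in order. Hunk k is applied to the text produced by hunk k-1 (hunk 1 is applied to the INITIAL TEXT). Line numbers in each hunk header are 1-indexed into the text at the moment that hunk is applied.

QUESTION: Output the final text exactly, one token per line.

Hunk 1: at line 1 remove [dasgh,zirz] add [wrrxs] -> 5 lines: vazh qevwi wrrxs bnq godly
Hunk 2: at line 2 remove [wrrxs] add [pqhac,dqrgt,axn] -> 7 lines: vazh qevwi pqhac dqrgt axn bnq godly
Hunk 3: at line 1 remove [pqhac,dqrgt] add [eshhe,mcai,ahdtb] -> 8 lines: vazh qevwi eshhe mcai ahdtb axn bnq godly
Hunk 4: at line 4 remove [ahdtb] add [izoll,xhp,izwt] -> 10 lines: vazh qevwi eshhe mcai izoll xhp izwt axn bnq godly

Answer: vazh
qevwi
eshhe
mcai
izoll
xhp
izwt
axn
bnq
godly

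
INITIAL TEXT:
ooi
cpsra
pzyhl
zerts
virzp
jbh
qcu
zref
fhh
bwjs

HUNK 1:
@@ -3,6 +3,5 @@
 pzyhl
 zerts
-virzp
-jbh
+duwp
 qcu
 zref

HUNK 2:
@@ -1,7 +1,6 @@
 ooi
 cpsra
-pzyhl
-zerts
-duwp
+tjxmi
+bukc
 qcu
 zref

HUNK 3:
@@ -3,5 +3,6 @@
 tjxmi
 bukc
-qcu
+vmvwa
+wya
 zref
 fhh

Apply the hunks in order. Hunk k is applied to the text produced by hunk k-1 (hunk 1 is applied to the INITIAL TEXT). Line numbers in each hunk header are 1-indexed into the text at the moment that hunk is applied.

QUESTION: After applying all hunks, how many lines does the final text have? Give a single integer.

Answer: 9

Derivation:
Hunk 1: at line 3 remove [virzp,jbh] add [duwp] -> 9 lines: ooi cpsra pzyhl zerts duwp qcu zref fhh bwjs
Hunk 2: at line 1 remove [pzyhl,zerts,duwp] add [tjxmi,bukc] -> 8 lines: ooi cpsra tjxmi bukc qcu zref fhh bwjs
Hunk 3: at line 3 remove [qcu] add [vmvwa,wya] -> 9 lines: ooi cpsra tjxmi bukc vmvwa wya zref fhh bwjs
Final line count: 9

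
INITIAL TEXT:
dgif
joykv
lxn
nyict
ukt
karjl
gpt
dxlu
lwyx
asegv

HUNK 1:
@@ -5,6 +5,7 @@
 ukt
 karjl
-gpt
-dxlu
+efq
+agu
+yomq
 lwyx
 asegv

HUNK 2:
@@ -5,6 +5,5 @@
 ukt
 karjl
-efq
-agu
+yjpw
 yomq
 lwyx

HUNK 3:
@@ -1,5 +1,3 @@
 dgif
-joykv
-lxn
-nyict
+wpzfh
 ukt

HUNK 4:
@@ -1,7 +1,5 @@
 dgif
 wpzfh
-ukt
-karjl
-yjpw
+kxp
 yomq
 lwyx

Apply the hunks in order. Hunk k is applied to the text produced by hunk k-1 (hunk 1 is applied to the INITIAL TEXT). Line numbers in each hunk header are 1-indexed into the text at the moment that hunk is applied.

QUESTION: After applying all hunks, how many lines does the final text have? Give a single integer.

Answer: 6

Derivation:
Hunk 1: at line 5 remove [gpt,dxlu] add [efq,agu,yomq] -> 11 lines: dgif joykv lxn nyict ukt karjl efq agu yomq lwyx asegv
Hunk 2: at line 5 remove [efq,agu] add [yjpw] -> 10 lines: dgif joykv lxn nyict ukt karjl yjpw yomq lwyx asegv
Hunk 3: at line 1 remove [joykv,lxn,nyict] add [wpzfh] -> 8 lines: dgif wpzfh ukt karjl yjpw yomq lwyx asegv
Hunk 4: at line 1 remove [ukt,karjl,yjpw] add [kxp] -> 6 lines: dgif wpzfh kxp yomq lwyx asegv
Final line count: 6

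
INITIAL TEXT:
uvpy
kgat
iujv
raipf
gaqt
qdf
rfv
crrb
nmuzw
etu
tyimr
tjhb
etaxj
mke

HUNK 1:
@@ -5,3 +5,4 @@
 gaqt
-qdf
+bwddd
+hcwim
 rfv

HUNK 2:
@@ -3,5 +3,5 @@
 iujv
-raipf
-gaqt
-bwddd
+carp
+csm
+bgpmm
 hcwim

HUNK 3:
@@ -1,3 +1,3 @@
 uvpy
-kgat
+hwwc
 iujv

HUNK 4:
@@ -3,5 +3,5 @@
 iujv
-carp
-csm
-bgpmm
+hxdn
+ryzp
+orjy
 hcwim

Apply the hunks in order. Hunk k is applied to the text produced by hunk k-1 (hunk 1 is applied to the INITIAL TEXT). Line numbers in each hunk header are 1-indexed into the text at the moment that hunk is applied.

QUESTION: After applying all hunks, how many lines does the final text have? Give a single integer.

Hunk 1: at line 5 remove [qdf] add [bwddd,hcwim] -> 15 lines: uvpy kgat iujv raipf gaqt bwddd hcwim rfv crrb nmuzw etu tyimr tjhb etaxj mke
Hunk 2: at line 3 remove [raipf,gaqt,bwddd] add [carp,csm,bgpmm] -> 15 lines: uvpy kgat iujv carp csm bgpmm hcwim rfv crrb nmuzw etu tyimr tjhb etaxj mke
Hunk 3: at line 1 remove [kgat] add [hwwc] -> 15 lines: uvpy hwwc iujv carp csm bgpmm hcwim rfv crrb nmuzw etu tyimr tjhb etaxj mke
Hunk 4: at line 3 remove [carp,csm,bgpmm] add [hxdn,ryzp,orjy] -> 15 lines: uvpy hwwc iujv hxdn ryzp orjy hcwim rfv crrb nmuzw etu tyimr tjhb etaxj mke
Final line count: 15

Answer: 15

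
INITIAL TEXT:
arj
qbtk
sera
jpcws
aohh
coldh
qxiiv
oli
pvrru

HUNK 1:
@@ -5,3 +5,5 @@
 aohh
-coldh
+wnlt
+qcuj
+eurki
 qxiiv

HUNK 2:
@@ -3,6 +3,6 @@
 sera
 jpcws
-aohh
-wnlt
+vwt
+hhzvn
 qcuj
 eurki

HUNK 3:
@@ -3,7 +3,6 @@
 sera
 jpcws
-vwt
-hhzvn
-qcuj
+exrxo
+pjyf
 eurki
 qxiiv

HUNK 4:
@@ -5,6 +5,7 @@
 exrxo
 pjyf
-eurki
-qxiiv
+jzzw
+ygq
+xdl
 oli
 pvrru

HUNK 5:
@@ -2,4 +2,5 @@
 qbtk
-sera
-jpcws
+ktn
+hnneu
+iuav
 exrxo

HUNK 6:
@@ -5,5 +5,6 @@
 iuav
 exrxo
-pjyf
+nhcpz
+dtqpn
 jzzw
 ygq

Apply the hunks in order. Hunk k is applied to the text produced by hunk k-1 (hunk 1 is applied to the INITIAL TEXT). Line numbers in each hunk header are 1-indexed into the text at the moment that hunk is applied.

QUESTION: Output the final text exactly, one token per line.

Hunk 1: at line 5 remove [coldh] add [wnlt,qcuj,eurki] -> 11 lines: arj qbtk sera jpcws aohh wnlt qcuj eurki qxiiv oli pvrru
Hunk 2: at line 3 remove [aohh,wnlt] add [vwt,hhzvn] -> 11 lines: arj qbtk sera jpcws vwt hhzvn qcuj eurki qxiiv oli pvrru
Hunk 3: at line 3 remove [vwt,hhzvn,qcuj] add [exrxo,pjyf] -> 10 lines: arj qbtk sera jpcws exrxo pjyf eurki qxiiv oli pvrru
Hunk 4: at line 5 remove [eurki,qxiiv] add [jzzw,ygq,xdl] -> 11 lines: arj qbtk sera jpcws exrxo pjyf jzzw ygq xdl oli pvrru
Hunk 5: at line 2 remove [sera,jpcws] add [ktn,hnneu,iuav] -> 12 lines: arj qbtk ktn hnneu iuav exrxo pjyf jzzw ygq xdl oli pvrru
Hunk 6: at line 5 remove [pjyf] add [nhcpz,dtqpn] -> 13 lines: arj qbtk ktn hnneu iuav exrxo nhcpz dtqpn jzzw ygq xdl oli pvrru

Answer: arj
qbtk
ktn
hnneu
iuav
exrxo
nhcpz
dtqpn
jzzw
ygq
xdl
oli
pvrru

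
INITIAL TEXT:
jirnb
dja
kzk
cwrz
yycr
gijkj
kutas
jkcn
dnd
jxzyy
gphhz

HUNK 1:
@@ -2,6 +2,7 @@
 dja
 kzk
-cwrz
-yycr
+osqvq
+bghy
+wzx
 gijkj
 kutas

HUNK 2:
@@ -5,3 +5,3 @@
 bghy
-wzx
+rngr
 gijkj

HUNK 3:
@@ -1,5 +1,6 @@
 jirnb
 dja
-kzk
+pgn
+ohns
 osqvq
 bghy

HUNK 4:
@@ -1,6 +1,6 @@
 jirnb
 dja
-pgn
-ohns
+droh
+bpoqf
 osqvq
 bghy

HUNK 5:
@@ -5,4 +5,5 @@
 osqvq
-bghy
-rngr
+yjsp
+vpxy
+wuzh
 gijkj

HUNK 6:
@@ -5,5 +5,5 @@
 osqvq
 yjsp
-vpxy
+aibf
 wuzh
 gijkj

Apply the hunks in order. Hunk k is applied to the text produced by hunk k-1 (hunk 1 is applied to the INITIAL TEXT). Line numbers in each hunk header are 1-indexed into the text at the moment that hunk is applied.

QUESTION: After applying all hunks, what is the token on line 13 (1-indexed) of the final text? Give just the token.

Hunk 1: at line 2 remove [cwrz,yycr] add [osqvq,bghy,wzx] -> 12 lines: jirnb dja kzk osqvq bghy wzx gijkj kutas jkcn dnd jxzyy gphhz
Hunk 2: at line 5 remove [wzx] add [rngr] -> 12 lines: jirnb dja kzk osqvq bghy rngr gijkj kutas jkcn dnd jxzyy gphhz
Hunk 3: at line 1 remove [kzk] add [pgn,ohns] -> 13 lines: jirnb dja pgn ohns osqvq bghy rngr gijkj kutas jkcn dnd jxzyy gphhz
Hunk 4: at line 1 remove [pgn,ohns] add [droh,bpoqf] -> 13 lines: jirnb dja droh bpoqf osqvq bghy rngr gijkj kutas jkcn dnd jxzyy gphhz
Hunk 5: at line 5 remove [bghy,rngr] add [yjsp,vpxy,wuzh] -> 14 lines: jirnb dja droh bpoqf osqvq yjsp vpxy wuzh gijkj kutas jkcn dnd jxzyy gphhz
Hunk 6: at line 5 remove [vpxy] add [aibf] -> 14 lines: jirnb dja droh bpoqf osqvq yjsp aibf wuzh gijkj kutas jkcn dnd jxzyy gphhz
Final line 13: jxzyy

Answer: jxzyy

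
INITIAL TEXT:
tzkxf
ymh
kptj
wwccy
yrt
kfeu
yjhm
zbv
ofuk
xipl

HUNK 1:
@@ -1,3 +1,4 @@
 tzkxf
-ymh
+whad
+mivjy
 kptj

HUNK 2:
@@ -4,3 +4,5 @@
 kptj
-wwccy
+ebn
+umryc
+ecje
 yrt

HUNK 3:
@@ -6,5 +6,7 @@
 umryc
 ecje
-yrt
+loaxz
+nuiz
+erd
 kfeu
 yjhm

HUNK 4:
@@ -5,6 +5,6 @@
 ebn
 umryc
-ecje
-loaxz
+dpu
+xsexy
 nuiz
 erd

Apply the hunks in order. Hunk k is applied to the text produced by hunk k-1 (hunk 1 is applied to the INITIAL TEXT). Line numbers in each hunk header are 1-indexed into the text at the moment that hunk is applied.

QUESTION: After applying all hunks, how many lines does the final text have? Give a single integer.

Answer: 15

Derivation:
Hunk 1: at line 1 remove [ymh] add [whad,mivjy] -> 11 lines: tzkxf whad mivjy kptj wwccy yrt kfeu yjhm zbv ofuk xipl
Hunk 2: at line 4 remove [wwccy] add [ebn,umryc,ecje] -> 13 lines: tzkxf whad mivjy kptj ebn umryc ecje yrt kfeu yjhm zbv ofuk xipl
Hunk 3: at line 6 remove [yrt] add [loaxz,nuiz,erd] -> 15 lines: tzkxf whad mivjy kptj ebn umryc ecje loaxz nuiz erd kfeu yjhm zbv ofuk xipl
Hunk 4: at line 5 remove [ecje,loaxz] add [dpu,xsexy] -> 15 lines: tzkxf whad mivjy kptj ebn umryc dpu xsexy nuiz erd kfeu yjhm zbv ofuk xipl
Final line count: 15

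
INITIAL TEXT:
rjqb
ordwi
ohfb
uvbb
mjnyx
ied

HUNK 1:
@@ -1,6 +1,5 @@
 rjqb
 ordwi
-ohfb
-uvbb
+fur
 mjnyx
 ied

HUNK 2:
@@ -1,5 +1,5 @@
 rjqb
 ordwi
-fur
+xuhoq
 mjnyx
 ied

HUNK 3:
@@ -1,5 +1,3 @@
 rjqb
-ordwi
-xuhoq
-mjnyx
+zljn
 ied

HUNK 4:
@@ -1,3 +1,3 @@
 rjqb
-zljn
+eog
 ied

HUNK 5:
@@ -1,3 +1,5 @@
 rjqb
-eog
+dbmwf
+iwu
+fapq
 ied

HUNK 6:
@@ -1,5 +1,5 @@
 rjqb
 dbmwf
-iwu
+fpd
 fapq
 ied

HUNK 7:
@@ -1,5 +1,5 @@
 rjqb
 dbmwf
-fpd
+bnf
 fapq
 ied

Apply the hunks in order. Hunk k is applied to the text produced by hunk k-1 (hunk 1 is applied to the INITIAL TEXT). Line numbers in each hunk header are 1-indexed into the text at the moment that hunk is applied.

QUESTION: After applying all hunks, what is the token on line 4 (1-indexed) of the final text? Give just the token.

Hunk 1: at line 1 remove [ohfb,uvbb] add [fur] -> 5 lines: rjqb ordwi fur mjnyx ied
Hunk 2: at line 1 remove [fur] add [xuhoq] -> 5 lines: rjqb ordwi xuhoq mjnyx ied
Hunk 3: at line 1 remove [ordwi,xuhoq,mjnyx] add [zljn] -> 3 lines: rjqb zljn ied
Hunk 4: at line 1 remove [zljn] add [eog] -> 3 lines: rjqb eog ied
Hunk 5: at line 1 remove [eog] add [dbmwf,iwu,fapq] -> 5 lines: rjqb dbmwf iwu fapq ied
Hunk 6: at line 1 remove [iwu] add [fpd] -> 5 lines: rjqb dbmwf fpd fapq ied
Hunk 7: at line 1 remove [fpd] add [bnf] -> 5 lines: rjqb dbmwf bnf fapq ied
Final line 4: fapq

Answer: fapq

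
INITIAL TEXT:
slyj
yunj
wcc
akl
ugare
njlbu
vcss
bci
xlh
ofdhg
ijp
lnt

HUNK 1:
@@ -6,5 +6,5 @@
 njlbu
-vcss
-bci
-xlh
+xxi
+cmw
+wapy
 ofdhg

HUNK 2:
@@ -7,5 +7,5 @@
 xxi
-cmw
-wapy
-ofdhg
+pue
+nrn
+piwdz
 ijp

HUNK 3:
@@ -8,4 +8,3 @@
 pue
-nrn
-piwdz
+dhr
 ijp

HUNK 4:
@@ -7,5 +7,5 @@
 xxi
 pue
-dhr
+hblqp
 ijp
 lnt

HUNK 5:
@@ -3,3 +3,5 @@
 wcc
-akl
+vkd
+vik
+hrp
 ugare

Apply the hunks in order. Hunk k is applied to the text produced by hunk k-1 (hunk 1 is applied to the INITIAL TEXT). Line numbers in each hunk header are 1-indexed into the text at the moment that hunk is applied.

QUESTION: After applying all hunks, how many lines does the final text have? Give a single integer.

Hunk 1: at line 6 remove [vcss,bci,xlh] add [xxi,cmw,wapy] -> 12 lines: slyj yunj wcc akl ugare njlbu xxi cmw wapy ofdhg ijp lnt
Hunk 2: at line 7 remove [cmw,wapy,ofdhg] add [pue,nrn,piwdz] -> 12 lines: slyj yunj wcc akl ugare njlbu xxi pue nrn piwdz ijp lnt
Hunk 3: at line 8 remove [nrn,piwdz] add [dhr] -> 11 lines: slyj yunj wcc akl ugare njlbu xxi pue dhr ijp lnt
Hunk 4: at line 7 remove [dhr] add [hblqp] -> 11 lines: slyj yunj wcc akl ugare njlbu xxi pue hblqp ijp lnt
Hunk 5: at line 3 remove [akl] add [vkd,vik,hrp] -> 13 lines: slyj yunj wcc vkd vik hrp ugare njlbu xxi pue hblqp ijp lnt
Final line count: 13

Answer: 13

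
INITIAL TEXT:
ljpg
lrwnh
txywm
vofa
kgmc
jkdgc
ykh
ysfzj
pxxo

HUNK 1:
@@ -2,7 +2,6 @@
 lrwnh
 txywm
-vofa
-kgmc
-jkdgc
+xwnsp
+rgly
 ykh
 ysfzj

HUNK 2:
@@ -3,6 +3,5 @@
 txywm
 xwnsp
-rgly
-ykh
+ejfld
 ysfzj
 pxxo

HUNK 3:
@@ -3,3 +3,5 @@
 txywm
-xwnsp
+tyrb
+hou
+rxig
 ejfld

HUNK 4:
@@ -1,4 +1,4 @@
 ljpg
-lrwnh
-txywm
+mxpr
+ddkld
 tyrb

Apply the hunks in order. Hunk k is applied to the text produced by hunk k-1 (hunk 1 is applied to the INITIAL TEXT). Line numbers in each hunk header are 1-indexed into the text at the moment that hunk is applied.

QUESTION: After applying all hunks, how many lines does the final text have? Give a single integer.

Answer: 9

Derivation:
Hunk 1: at line 2 remove [vofa,kgmc,jkdgc] add [xwnsp,rgly] -> 8 lines: ljpg lrwnh txywm xwnsp rgly ykh ysfzj pxxo
Hunk 2: at line 3 remove [rgly,ykh] add [ejfld] -> 7 lines: ljpg lrwnh txywm xwnsp ejfld ysfzj pxxo
Hunk 3: at line 3 remove [xwnsp] add [tyrb,hou,rxig] -> 9 lines: ljpg lrwnh txywm tyrb hou rxig ejfld ysfzj pxxo
Hunk 4: at line 1 remove [lrwnh,txywm] add [mxpr,ddkld] -> 9 lines: ljpg mxpr ddkld tyrb hou rxig ejfld ysfzj pxxo
Final line count: 9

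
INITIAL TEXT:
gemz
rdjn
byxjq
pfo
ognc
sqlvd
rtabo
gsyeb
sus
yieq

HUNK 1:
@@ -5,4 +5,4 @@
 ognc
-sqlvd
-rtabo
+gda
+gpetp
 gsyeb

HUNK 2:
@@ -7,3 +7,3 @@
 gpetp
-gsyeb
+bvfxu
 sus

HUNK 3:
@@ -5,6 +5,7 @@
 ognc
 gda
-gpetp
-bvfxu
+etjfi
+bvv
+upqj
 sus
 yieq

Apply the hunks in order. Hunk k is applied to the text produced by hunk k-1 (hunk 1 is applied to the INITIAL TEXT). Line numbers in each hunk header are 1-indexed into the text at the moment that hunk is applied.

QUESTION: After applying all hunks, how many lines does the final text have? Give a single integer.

Answer: 11

Derivation:
Hunk 1: at line 5 remove [sqlvd,rtabo] add [gda,gpetp] -> 10 lines: gemz rdjn byxjq pfo ognc gda gpetp gsyeb sus yieq
Hunk 2: at line 7 remove [gsyeb] add [bvfxu] -> 10 lines: gemz rdjn byxjq pfo ognc gda gpetp bvfxu sus yieq
Hunk 3: at line 5 remove [gpetp,bvfxu] add [etjfi,bvv,upqj] -> 11 lines: gemz rdjn byxjq pfo ognc gda etjfi bvv upqj sus yieq
Final line count: 11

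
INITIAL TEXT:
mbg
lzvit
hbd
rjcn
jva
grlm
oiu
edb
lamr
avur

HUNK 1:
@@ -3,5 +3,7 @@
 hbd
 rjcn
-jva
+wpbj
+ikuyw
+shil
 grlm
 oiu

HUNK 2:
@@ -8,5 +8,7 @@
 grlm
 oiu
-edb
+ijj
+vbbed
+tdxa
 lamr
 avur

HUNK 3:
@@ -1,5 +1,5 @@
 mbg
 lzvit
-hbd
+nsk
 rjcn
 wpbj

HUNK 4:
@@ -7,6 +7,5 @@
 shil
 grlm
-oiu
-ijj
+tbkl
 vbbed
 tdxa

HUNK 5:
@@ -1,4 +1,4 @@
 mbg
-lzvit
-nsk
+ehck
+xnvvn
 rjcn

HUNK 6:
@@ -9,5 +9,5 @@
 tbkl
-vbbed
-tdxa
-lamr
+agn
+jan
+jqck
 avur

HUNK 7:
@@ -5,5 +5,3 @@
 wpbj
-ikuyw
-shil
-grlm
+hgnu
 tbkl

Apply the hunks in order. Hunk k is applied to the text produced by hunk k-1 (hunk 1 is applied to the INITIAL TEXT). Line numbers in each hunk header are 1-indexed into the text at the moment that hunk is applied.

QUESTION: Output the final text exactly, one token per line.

Answer: mbg
ehck
xnvvn
rjcn
wpbj
hgnu
tbkl
agn
jan
jqck
avur

Derivation:
Hunk 1: at line 3 remove [jva] add [wpbj,ikuyw,shil] -> 12 lines: mbg lzvit hbd rjcn wpbj ikuyw shil grlm oiu edb lamr avur
Hunk 2: at line 8 remove [edb] add [ijj,vbbed,tdxa] -> 14 lines: mbg lzvit hbd rjcn wpbj ikuyw shil grlm oiu ijj vbbed tdxa lamr avur
Hunk 3: at line 1 remove [hbd] add [nsk] -> 14 lines: mbg lzvit nsk rjcn wpbj ikuyw shil grlm oiu ijj vbbed tdxa lamr avur
Hunk 4: at line 7 remove [oiu,ijj] add [tbkl] -> 13 lines: mbg lzvit nsk rjcn wpbj ikuyw shil grlm tbkl vbbed tdxa lamr avur
Hunk 5: at line 1 remove [lzvit,nsk] add [ehck,xnvvn] -> 13 lines: mbg ehck xnvvn rjcn wpbj ikuyw shil grlm tbkl vbbed tdxa lamr avur
Hunk 6: at line 9 remove [vbbed,tdxa,lamr] add [agn,jan,jqck] -> 13 lines: mbg ehck xnvvn rjcn wpbj ikuyw shil grlm tbkl agn jan jqck avur
Hunk 7: at line 5 remove [ikuyw,shil,grlm] add [hgnu] -> 11 lines: mbg ehck xnvvn rjcn wpbj hgnu tbkl agn jan jqck avur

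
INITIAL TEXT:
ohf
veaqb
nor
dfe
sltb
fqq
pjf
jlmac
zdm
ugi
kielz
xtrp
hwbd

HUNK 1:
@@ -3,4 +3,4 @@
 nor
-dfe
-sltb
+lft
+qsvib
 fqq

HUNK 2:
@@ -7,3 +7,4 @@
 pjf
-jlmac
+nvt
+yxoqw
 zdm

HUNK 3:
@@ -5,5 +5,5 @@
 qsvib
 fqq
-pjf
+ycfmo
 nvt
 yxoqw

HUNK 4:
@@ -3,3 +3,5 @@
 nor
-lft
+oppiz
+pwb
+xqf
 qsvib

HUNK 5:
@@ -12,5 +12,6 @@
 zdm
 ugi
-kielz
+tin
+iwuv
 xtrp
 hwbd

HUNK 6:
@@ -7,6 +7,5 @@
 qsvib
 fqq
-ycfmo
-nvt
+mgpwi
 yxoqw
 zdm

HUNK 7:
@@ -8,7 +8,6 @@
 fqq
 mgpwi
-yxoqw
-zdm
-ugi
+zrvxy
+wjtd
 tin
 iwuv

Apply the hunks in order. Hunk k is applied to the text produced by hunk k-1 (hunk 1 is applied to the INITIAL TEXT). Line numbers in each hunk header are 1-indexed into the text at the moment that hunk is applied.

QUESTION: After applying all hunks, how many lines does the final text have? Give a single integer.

Hunk 1: at line 3 remove [dfe,sltb] add [lft,qsvib] -> 13 lines: ohf veaqb nor lft qsvib fqq pjf jlmac zdm ugi kielz xtrp hwbd
Hunk 2: at line 7 remove [jlmac] add [nvt,yxoqw] -> 14 lines: ohf veaqb nor lft qsvib fqq pjf nvt yxoqw zdm ugi kielz xtrp hwbd
Hunk 3: at line 5 remove [pjf] add [ycfmo] -> 14 lines: ohf veaqb nor lft qsvib fqq ycfmo nvt yxoqw zdm ugi kielz xtrp hwbd
Hunk 4: at line 3 remove [lft] add [oppiz,pwb,xqf] -> 16 lines: ohf veaqb nor oppiz pwb xqf qsvib fqq ycfmo nvt yxoqw zdm ugi kielz xtrp hwbd
Hunk 5: at line 12 remove [kielz] add [tin,iwuv] -> 17 lines: ohf veaqb nor oppiz pwb xqf qsvib fqq ycfmo nvt yxoqw zdm ugi tin iwuv xtrp hwbd
Hunk 6: at line 7 remove [ycfmo,nvt] add [mgpwi] -> 16 lines: ohf veaqb nor oppiz pwb xqf qsvib fqq mgpwi yxoqw zdm ugi tin iwuv xtrp hwbd
Hunk 7: at line 8 remove [yxoqw,zdm,ugi] add [zrvxy,wjtd] -> 15 lines: ohf veaqb nor oppiz pwb xqf qsvib fqq mgpwi zrvxy wjtd tin iwuv xtrp hwbd
Final line count: 15

Answer: 15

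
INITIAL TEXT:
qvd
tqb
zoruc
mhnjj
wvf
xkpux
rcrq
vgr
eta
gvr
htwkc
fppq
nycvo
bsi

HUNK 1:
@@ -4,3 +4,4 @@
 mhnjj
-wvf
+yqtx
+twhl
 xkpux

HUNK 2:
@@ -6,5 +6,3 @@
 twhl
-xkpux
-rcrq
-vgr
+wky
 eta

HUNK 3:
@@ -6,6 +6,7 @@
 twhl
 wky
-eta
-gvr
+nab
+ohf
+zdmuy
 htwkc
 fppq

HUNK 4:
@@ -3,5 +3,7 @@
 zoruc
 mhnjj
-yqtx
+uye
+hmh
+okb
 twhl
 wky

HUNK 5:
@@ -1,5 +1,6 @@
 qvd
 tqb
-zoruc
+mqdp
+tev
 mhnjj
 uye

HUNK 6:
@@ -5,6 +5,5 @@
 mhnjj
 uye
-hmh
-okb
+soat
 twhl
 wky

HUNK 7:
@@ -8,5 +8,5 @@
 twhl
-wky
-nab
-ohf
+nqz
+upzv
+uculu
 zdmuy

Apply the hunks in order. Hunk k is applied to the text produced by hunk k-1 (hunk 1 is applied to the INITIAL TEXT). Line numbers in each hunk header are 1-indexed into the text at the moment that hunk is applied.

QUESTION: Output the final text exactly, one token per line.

Hunk 1: at line 4 remove [wvf] add [yqtx,twhl] -> 15 lines: qvd tqb zoruc mhnjj yqtx twhl xkpux rcrq vgr eta gvr htwkc fppq nycvo bsi
Hunk 2: at line 6 remove [xkpux,rcrq,vgr] add [wky] -> 13 lines: qvd tqb zoruc mhnjj yqtx twhl wky eta gvr htwkc fppq nycvo bsi
Hunk 3: at line 6 remove [eta,gvr] add [nab,ohf,zdmuy] -> 14 lines: qvd tqb zoruc mhnjj yqtx twhl wky nab ohf zdmuy htwkc fppq nycvo bsi
Hunk 4: at line 3 remove [yqtx] add [uye,hmh,okb] -> 16 lines: qvd tqb zoruc mhnjj uye hmh okb twhl wky nab ohf zdmuy htwkc fppq nycvo bsi
Hunk 5: at line 1 remove [zoruc] add [mqdp,tev] -> 17 lines: qvd tqb mqdp tev mhnjj uye hmh okb twhl wky nab ohf zdmuy htwkc fppq nycvo bsi
Hunk 6: at line 5 remove [hmh,okb] add [soat] -> 16 lines: qvd tqb mqdp tev mhnjj uye soat twhl wky nab ohf zdmuy htwkc fppq nycvo bsi
Hunk 7: at line 8 remove [wky,nab,ohf] add [nqz,upzv,uculu] -> 16 lines: qvd tqb mqdp tev mhnjj uye soat twhl nqz upzv uculu zdmuy htwkc fppq nycvo bsi

Answer: qvd
tqb
mqdp
tev
mhnjj
uye
soat
twhl
nqz
upzv
uculu
zdmuy
htwkc
fppq
nycvo
bsi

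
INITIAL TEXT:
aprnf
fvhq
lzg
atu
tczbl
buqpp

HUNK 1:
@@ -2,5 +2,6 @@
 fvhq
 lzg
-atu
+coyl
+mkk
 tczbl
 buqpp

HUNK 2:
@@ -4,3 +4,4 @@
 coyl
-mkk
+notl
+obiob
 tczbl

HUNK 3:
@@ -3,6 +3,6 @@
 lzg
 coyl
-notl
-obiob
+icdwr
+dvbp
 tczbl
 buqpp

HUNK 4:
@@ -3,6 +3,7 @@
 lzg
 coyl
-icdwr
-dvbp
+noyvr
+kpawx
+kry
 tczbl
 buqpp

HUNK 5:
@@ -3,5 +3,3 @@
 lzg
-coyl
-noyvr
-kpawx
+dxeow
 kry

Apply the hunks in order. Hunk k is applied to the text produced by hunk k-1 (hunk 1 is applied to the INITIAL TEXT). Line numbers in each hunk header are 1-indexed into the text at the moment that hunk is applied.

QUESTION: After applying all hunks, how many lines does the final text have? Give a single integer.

Hunk 1: at line 2 remove [atu] add [coyl,mkk] -> 7 lines: aprnf fvhq lzg coyl mkk tczbl buqpp
Hunk 2: at line 4 remove [mkk] add [notl,obiob] -> 8 lines: aprnf fvhq lzg coyl notl obiob tczbl buqpp
Hunk 3: at line 3 remove [notl,obiob] add [icdwr,dvbp] -> 8 lines: aprnf fvhq lzg coyl icdwr dvbp tczbl buqpp
Hunk 4: at line 3 remove [icdwr,dvbp] add [noyvr,kpawx,kry] -> 9 lines: aprnf fvhq lzg coyl noyvr kpawx kry tczbl buqpp
Hunk 5: at line 3 remove [coyl,noyvr,kpawx] add [dxeow] -> 7 lines: aprnf fvhq lzg dxeow kry tczbl buqpp
Final line count: 7

Answer: 7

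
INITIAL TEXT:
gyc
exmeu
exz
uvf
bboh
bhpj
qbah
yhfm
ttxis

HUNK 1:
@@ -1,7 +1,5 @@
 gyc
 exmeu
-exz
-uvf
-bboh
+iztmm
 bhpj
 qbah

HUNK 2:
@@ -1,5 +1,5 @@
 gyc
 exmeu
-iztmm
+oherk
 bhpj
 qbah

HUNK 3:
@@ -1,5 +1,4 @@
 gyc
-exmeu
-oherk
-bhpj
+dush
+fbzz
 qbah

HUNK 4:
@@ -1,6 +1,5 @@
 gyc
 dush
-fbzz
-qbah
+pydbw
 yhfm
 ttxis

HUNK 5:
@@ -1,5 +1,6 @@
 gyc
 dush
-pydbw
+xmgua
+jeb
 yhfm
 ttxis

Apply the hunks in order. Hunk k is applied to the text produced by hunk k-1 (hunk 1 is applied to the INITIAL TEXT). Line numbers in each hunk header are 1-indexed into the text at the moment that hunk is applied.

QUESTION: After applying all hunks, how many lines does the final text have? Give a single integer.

Answer: 6

Derivation:
Hunk 1: at line 1 remove [exz,uvf,bboh] add [iztmm] -> 7 lines: gyc exmeu iztmm bhpj qbah yhfm ttxis
Hunk 2: at line 1 remove [iztmm] add [oherk] -> 7 lines: gyc exmeu oherk bhpj qbah yhfm ttxis
Hunk 3: at line 1 remove [exmeu,oherk,bhpj] add [dush,fbzz] -> 6 lines: gyc dush fbzz qbah yhfm ttxis
Hunk 4: at line 1 remove [fbzz,qbah] add [pydbw] -> 5 lines: gyc dush pydbw yhfm ttxis
Hunk 5: at line 1 remove [pydbw] add [xmgua,jeb] -> 6 lines: gyc dush xmgua jeb yhfm ttxis
Final line count: 6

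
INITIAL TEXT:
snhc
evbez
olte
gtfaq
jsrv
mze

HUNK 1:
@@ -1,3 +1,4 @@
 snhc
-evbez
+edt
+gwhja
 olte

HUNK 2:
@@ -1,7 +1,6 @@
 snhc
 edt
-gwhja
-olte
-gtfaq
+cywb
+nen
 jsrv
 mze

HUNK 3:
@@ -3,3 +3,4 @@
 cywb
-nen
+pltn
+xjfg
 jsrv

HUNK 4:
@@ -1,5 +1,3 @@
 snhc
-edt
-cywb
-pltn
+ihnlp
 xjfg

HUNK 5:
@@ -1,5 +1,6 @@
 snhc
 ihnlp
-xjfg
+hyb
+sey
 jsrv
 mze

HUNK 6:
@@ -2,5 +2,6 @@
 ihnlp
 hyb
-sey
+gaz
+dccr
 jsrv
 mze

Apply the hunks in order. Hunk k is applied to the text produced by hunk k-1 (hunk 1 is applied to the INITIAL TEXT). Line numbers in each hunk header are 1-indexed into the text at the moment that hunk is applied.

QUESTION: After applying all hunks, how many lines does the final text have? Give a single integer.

Hunk 1: at line 1 remove [evbez] add [edt,gwhja] -> 7 lines: snhc edt gwhja olte gtfaq jsrv mze
Hunk 2: at line 1 remove [gwhja,olte,gtfaq] add [cywb,nen] -> 6 lines: snhc edt cywb nen jsrv mze
Hunk 3: at line 3 remove [nen] add [pltn,xjfg] -> 7 lines: snhc edt cywb pltn xjfg jsrv mze
Hunk 4: at line 1 remove [edt,cywb,pltn] add [ihnlp] -> 5 lines: snhc ihnlp xjfg jsrv mze
Hunk 5: at line 1 remove [xjfg] add [hyb,sey] -> 6 lines: snhc ihnlp hyb sey jsrv mze
Hunk 6: at line 2 remove [sey] add [gaz,dccr] -> 7 lines: snhc ihnlp hyb gaz dccr jsrv mze
Final line count: 7

Answer: 7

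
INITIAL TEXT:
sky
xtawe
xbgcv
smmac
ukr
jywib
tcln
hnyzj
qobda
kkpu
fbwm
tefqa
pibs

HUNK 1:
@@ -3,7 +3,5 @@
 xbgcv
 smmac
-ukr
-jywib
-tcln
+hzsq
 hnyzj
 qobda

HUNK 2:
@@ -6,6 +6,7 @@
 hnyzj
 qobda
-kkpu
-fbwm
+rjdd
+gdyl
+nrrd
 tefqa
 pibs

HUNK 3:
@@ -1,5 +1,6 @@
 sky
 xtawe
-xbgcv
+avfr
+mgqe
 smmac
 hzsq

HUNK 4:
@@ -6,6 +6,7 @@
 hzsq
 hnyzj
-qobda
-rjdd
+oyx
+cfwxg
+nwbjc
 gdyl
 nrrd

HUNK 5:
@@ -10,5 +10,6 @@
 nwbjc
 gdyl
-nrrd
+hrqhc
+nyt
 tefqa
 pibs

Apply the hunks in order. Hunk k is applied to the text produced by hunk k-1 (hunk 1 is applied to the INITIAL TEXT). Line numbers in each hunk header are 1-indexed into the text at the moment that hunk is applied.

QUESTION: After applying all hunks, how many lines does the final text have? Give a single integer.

Hunk 1: at line 3 remove [ukr,jywib,tcln] add [hzsq] -> 11 lines: sky xtawe xbgcv smmac hzsq hnyzj qobda kkpu fbwm tefqa pibs
Hunk 2: at line 6 remove [kkpu,fbwm] add [rjdd,gdyl,nrrd] -> 12 lines: sky xtawe xbgcv smmac hzsq hnyzj qobda rjdd gdyl nrrd tefqa pibs
Hunk 3: at line 1 remove [xbgcv] add [avfr,mgqe] -> 13 lines: sky xtawe avfr mgqe smmac hzsq hnyzj qobda rjdd gdyl nrrd tefqa pibs
Hunk 4: at line 6 remove [qobda,rjdd] add [oyx,cfwxg,nwbjc] -> 14 lines: sky xtawe avfr mgqe smmac hzsq hnyzj oyx cfwxg nwbjc gdyl nrrd tefqa pibs
Hunk 5: at line 10 remove [nrrd] add [hrqhc,nyt] -> 15 lines: sky xtawe avfr mgqe smmac hzsq hnyzj oyx cfwxg nwbjc gdyl hrqhc nyt tefqa pibs
Final line count: 15

Answer: 15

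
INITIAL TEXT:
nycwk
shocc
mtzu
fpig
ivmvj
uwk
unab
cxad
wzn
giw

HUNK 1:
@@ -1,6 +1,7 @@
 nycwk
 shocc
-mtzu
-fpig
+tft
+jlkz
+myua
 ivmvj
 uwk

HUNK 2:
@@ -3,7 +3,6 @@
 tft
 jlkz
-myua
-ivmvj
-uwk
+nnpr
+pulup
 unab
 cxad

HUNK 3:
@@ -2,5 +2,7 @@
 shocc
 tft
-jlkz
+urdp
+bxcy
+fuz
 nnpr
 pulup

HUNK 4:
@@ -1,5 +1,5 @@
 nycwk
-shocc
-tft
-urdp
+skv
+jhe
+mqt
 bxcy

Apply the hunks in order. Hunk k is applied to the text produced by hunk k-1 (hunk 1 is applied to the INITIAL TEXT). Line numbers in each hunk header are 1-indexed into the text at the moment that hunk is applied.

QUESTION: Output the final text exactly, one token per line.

Answer: nycwk
skv
jhe
mqt
bxcy
fuz
nnpr
pulup
unab
cxad
wzn
giw

Derivation:
Hunk 1: at line 1 remove [mtzu,fpig] add [tft,jlkz,myua] -> 11 lines: nycwk shocc tft jlkz myua ivmvj uwk unab cxad wzn giw
Hunk 2: at line 3 remove [myua,ivmvj,uwk] add [nnpr,pulup] -> 10 lines: nycwk shocc tft jlkz nnpr pulup unab cxad wzn giw
Hunk 3: at line 2 remove [jlkz] add [urdp,bxcy,fuz] -> 12 lines: nycwk shocc tft urdp bxcy fuz nnpr pulup unab cxad wzn giw
Hunk 4: at line 1 remove [shocc,tft,urdp] add [skv,jhe,mqt] -> 12 lines: nycwk skv jhe mqt bxcy fuz nnpr pulup unab cxad wzn giw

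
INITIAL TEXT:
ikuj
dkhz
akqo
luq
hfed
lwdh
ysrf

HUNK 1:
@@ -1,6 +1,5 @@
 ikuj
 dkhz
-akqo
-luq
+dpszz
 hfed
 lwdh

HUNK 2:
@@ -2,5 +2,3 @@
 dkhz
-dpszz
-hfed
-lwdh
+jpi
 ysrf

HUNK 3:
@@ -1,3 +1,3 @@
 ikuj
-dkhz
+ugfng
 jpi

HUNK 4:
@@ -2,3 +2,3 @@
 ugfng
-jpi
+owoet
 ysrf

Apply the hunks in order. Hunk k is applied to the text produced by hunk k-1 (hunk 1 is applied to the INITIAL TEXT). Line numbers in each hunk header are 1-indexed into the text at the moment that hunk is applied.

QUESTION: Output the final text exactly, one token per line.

Hunk 1: at line 1 remove [akqo,luq] add [dpszz] -> 6 lines: ikuj dkhz dpszz hfed lwdh ysrf
Hunk 2: at line 2 remove [dpszz,hfed,lwdh] add [jpi] -> 4 lines: ikuj dkhz jpi ysrf
Hunk 3: at line 1 remove [dkhz] add [ugfng] -> 4 lines: ikuj ugfng jpi ysrf
Hunk 4: at line 2 remove [jpi] add [owoet] -> 4 lines: ikuj ugfng owoet ysrf

Answer: ikuj
ugfng
owoet
ysrf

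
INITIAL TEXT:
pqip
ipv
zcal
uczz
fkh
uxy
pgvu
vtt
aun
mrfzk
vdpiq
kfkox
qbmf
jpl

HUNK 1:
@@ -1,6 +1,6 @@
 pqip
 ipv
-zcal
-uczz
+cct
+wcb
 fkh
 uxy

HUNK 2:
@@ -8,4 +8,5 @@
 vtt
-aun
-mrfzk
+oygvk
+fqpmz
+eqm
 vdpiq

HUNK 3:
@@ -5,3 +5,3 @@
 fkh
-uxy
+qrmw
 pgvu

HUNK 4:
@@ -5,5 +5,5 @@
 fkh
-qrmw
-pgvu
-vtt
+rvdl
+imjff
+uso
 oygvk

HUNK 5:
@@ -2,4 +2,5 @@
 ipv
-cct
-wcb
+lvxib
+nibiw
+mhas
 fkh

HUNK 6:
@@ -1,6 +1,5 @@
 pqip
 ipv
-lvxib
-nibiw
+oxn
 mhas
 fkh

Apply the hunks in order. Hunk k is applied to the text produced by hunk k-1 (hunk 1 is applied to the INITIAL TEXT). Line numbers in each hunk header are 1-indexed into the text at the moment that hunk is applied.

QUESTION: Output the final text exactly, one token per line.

Hunk 1: at line 1 remove [zcal,uczz] add [cct,wcb] -> 14 lines: pqip ipv cct wcb fkh uxy pgvu vtt aun mrfzk vdpiq kfkox qbmf jpl
Hunk 2: at line 8 remove [aun,mrfzk] add [oygvk,fqpmz,eqm] -> 15 lines: pqip ipv cct wcb fkh uxy pgvu vtt oygvk fqpmz eqm vdpiq kfkox qbmf jpl
Hunk 3: at line 5 remove [uxy] add [qrmw] -> 15 lines: pqip ipv cct wcb fkh qrmw pgvu vtt oygvk fqpmz eqm vdpiq kfkox qbmf jpl
Hunk 4: at line 5 remove [qrmw,pgvu,vtt] add [rvdl,imjff,uso] -> 15 lines: pqip ipv cct wcb fkh rvdl imjff uso oygvk fqpmz eqm vdpiq kfkox qbmf jpl
Hunk 5: at line 2 remove [cct,wcb] add [lvxib,nibiw,mhas] -> 16 lines: pqip ipv lvxib nibiw mhas fkh rvdl imjff uso oygvk fqpmz eqm vdpiq kfkox qbmf jpl
Hunk 6: at line 1 remove [lvxib,nibiw] add [oxn] -> 15 lines: pqip ipv oxn mhas fkh rvdl imjff uso oygvk fqpmz eqm vdpiq kfkox qbmf jpl

Answer: pqip
ipv
oxn
mhas
fkh
rvdl
imjff
uso
oygvk
fqpmz
eqm
vdpiq
kfkox
qbmf
jpl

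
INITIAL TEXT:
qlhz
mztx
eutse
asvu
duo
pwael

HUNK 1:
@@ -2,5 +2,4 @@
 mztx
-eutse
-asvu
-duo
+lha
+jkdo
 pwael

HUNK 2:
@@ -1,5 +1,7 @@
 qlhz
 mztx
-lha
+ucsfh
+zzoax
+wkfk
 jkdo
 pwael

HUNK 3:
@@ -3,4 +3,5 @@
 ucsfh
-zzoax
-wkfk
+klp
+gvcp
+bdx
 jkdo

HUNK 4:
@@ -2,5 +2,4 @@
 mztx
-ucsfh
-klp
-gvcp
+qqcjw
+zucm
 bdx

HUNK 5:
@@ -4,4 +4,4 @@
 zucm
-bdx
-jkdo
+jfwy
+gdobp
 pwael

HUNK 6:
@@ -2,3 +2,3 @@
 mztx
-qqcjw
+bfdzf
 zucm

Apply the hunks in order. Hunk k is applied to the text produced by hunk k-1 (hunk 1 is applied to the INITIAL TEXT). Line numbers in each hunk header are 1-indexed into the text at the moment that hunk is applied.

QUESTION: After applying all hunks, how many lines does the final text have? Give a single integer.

Hunk 1: at line 2 remove [eutse,asvu,duo] add [lha,jkdo] -> 5 lines: qlhz mztx lha jkdo pwael
Hunk 2: at line 1 remove [lha] add [ucsfh,zzoax,wkfk] -> 7 lines: qlhz mztx ucsfh zzoax wkfk jkdo pwael
Hunk 3: at line 3 remove [zzoax,wkfk] add [klp,gvcp,bdx] -> 8 lines: qlhz mztx ucsfh klp gvcp bdx jkdo pwael
Hunk 4: at line 2 remove [ucsfh,klp,gvcp] add [qqcjw,zucm] -> 7 lines: qlhz mztx qqcjw zucm bdx jkdo pwael
Hunk 5: at line 4 remove [bdx,jkdo] add [jfwy,gdobp] -> 7 lines: qlhz mztx qqcjw zucm jfwy gdobp pwael
Hunk 6: at line 2 remove [qqcjw] add [bfdzf] -> 7 lines: qlhz mztx bfdzf zucm jfwy gdobp pwael
Final line count: 7

Answer: 7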